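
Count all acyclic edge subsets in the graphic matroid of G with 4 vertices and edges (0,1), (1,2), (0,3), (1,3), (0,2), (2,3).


An independent set in a graphic matroid is an acyclic edge subset.
G has 4 vertices and 6 edges.
Enumerate all 2^6 = 64 subsets, checking for acyclicity.
Total independent sets = 38.

38


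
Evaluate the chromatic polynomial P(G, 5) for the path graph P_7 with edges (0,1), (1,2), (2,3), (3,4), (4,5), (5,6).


P(P_7, k) = k * (k-1)^(6).
P(5) = 5 * 4^6 = 5 * 4096 = 20480.

20480


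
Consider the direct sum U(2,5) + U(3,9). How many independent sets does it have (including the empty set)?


For a direct sum, |I(M1+M2)| = |I(M1)| * |I(M2)|.
|I(U(2,5))| = sum C(5,k) for k=0..2 = 16.
|I(U(3,9))| = sum C(9,k) for k=0..3 = 130.
Total = 16 * 130 = 2080.

2080


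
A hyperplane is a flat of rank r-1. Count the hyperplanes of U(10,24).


Hyperplanes of U(10,24) are flats of rank 9.
In a uniform matroid, these are exactly the (9)-element subsets.
Count = C(24,9) = 24! / (9! * 15!) = 1307504.

1307504


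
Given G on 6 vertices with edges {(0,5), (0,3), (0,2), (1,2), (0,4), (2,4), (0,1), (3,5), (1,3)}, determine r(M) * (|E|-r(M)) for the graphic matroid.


r(M) = |V| - c = 6 - 1 = 5.
nullity = |E| - r(M) = 9 - 5 = 4.
Product = 5 * 4 = 20.

20


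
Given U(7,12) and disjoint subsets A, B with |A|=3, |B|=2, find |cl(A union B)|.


|A union B| = 3 + 2 = 5 (disjoint).
In U(7,12), cl(S) = S if |S| < 7, else cl(S) = E.
Since 5 < 7, cl(A union B) = A union B.
|cl(A union B)| = 5.

5


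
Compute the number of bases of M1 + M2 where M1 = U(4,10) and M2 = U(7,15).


Bases of a direct sum M1 + M2: |B| = |B(M1)| * |B(M2)|.
|B(U(4,10))| = C(10,4) = 210.
|B(U(7,15))| = C(15,7) = 6435.
Total bases = 210 * 6435 = 1351350.

1351350


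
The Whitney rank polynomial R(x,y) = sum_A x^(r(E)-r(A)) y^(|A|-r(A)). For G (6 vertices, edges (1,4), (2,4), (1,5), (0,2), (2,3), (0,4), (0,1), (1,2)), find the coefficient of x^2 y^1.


R(x,y) = sum over A in 2^E of x^(r(E)-r(A)) * y^(|A|-r(A)).
G has 6 vertices, 8 edges. r(E) = 5.
Enumerate all 2^8 = 256 subsets.
Count subsets with r(E)-r(A)=2 and |A|-r(A)=1: 23.

23


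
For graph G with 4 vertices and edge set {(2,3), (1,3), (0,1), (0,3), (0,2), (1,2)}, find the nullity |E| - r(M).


Cycle rank (nullity) = |E| - r(M) = |E| - (|V| - c).
|E| = 6, |V| = 4, c = 1.
Nullity = 6 - (4 - 1) = 6 - 3 = 3.

3


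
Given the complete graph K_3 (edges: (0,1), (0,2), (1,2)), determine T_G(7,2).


T(K_3; x,y) = x^2 + x + y.
T(7,2) = 49 + 7 + 2 = 58.

58


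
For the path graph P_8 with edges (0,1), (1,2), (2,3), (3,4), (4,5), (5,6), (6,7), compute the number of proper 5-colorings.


P(P_8, k) = k * (k-1)^(7).
P(5) = 5 * 4^7 = 5 * 16384 = 81920.

81920


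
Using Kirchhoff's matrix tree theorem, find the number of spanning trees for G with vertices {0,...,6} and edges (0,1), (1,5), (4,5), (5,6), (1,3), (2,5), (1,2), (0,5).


By Kirchhoff's matrix tree theorem, the number of spanning trees equals
the determinant of any cofactor of the Laplacian matrix L.
G has 7 vertices and 8 edges.
Computing the (6 x 6) cofactor determinant gives 8.

8


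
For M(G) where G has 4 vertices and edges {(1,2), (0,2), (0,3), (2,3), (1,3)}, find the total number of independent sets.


An independent set in a graphic matroid is an acyclic edge subset.
G has 4 vertices and 5 edges.
Enumerate all 2^5 = 32 subsets, checking for acyclicity.
Total independent sets = 24.

24


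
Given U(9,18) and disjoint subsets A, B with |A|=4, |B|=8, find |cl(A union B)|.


|A union B| = 4 + 8 = 12 (disjoint).
In U(9,18), cl(S) = S if |S| < 9, else cl(S) = E.
Since 12 >= 9, cl(A union B) = E.
|cl(A union B)| = 18.

18


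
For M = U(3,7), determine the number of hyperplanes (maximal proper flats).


Hyperplanes of U(3,7) are flats of rank 2.
In a uniform matroid, these are exactly the (2)-element subsets.
Count = C(7,2) = 7! / (2! * 5!) = 21.

21


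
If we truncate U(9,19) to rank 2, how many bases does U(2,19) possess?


Truncating U(9,19) to rank 2 gives U(2,19).
Bases of U(2,19) are all 2-element subsets of 19 elements.
Number of bases = (19 choose 2) = 171.

171


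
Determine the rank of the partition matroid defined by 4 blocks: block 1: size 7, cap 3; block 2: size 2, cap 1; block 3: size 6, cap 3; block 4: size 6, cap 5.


Rank of a partition matroid = sum of min(|Si|, ci) for each block.
= min(7,3) + min(2,1) + min(6,3) + min(6,5)
= 3 + 1 + 3 + 5
= 12.

12


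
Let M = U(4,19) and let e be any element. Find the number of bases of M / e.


Contracting e from U(4,19) gives U(3,18).
Bases of U(3,18) = C(18,3) = 18! / (3! * 15!) = 816.

816


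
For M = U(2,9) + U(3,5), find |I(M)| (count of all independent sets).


For a direct sum, |I(M1+M2)| = |I(M1)| * |I(M2)|.
|I(U(2,9))| = sum C(9,k) for k=0..2 = 46.
|I(U(3,5))| = sum C(5,k) for k=0..3 = 26.
Total = 46 * 26 = 1196.

1196


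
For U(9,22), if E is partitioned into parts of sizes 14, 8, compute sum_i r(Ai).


r(Ai) = min(|Ai|, 9) for each part.
Sum = min(14,9) + min(8,9)
    = 9 + 8
    = 17.

17


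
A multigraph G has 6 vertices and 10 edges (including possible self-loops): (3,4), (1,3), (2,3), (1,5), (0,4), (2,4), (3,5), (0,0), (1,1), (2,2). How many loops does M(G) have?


In a graphic matroid, a loop is a self-loop edge (u,u) with rank 0.
Examining all 10 edges for self-loops...
Self-loops found: (0,0), (1,1), (2,2)
Number of loops = 3.

3


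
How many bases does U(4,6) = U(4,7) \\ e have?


Deleting e from U(4,7) gives U(4,6) since n > r.
Bases of U(4,6) = C(6,4) = 6! / (4! * 2!) = 15.

15


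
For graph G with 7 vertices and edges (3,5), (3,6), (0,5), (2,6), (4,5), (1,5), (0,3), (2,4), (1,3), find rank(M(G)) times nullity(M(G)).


r(M) = |V| - c = 7 - 1 = 6.
nullity = |E| - r(M) = 9 - 6 = 3.
Product = 6 * 3 = 18.

18


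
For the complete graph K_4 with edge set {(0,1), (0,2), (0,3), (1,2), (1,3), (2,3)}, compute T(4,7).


T(K_4; x,y) = x^3 + 3x^2 + 4xy + 2x + y^3 + 3y^2 + 2y.
Substituting x=4, y=7:
= 64 + 48 + 112 + 8 + 343 + 147 + 14
= 736.

736


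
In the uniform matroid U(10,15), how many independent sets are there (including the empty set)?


Independent sets of U(10,15) are all subsets of size <= 10.
Count = (15 choose 0) + (15 choose 1) + (15 choose 2) + (15 choose 3) + (15 choose 4) + (15 choose 5) + (15 choose 6) + (15 choose 7) + (15 choose 8) + (15 choose 9) + (15 choose 10)
     = 1 + 15 + 105 + 455 + 1365 + 3003 + 5005 + 6435 + 6435 + 5005 + 3003
     = 30827.

30827


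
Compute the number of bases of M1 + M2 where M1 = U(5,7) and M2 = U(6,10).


Bases of a direct sum M1 + M2: |B| = |B(M1)| * |B(M2)|.
|B(U(5,7))| = C(7,5) = 21.
|B(U(6,10))| = C(10,6) = 210.
Total bases = 21 * 210 = 4410.

4410


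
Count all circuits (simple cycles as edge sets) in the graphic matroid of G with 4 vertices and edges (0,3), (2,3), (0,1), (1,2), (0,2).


A circuit in a graphic matroid = edge set of a simple cycle.
G has 4 vertices and 5 edges.
Enumerating all minimal edge subsets forming cycles...
Total circuits found: 3.

3


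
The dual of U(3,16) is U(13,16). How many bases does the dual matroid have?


The dual of U(r,n) is U(n-r, n) = U(13,16).
Bases of U(13,16) are all (13)-element subsets.
|B(M*)| = C(16,13) = 16! / (13! * 3!) = 560.

560


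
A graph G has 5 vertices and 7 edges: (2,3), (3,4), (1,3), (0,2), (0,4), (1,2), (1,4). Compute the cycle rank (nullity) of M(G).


Cycle rank (nullity) = |E| - r(M) = |E| - (|V| - c).
|E| = 7, |V| = 5, c = 1.
Nullity = 7 - (5 - 1) = 7 - 4 = 3.

3


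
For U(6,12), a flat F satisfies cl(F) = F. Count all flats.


Flats of U(6,12): every subset of size < 6 is a flat, plus E itself.
Count = C(12,0) + C(12,1) + C(12,2) + C(12,3) + C(12,4) + C(12,5) + 1
     = 1 + 12 + 66 + 220 + 495 + 792 + 1
     = 1587.

1587


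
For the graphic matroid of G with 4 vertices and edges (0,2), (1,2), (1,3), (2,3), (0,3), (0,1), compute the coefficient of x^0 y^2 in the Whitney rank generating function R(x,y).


R(x,y) = sum over A in 2^E of x^(r(E)-r(A)) * y^(|A|-r(A)).
G has 4 vertices, 6 edges. r(E) = 3.
Enumerate all 2^6 = 64 subsets.
Count subsets with r(E)-r(A)=0 and |A|-r(A)=2: 6.

6


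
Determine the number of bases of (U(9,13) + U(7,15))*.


(M1+M2)* = M1* + M2*.
M1* = U(4,13), bases: C(13,4) = 715.
M2* = U(8,15), bases: C(15,8) = 6435.
|B(M*)| = 715 * 6435 = 4601025.

4601025


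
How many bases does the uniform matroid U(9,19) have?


Bases of U(9,19) are all 9-element subsets of the 19-element ground set.
Number of bases = C(19,9).
C(19,9) = 19! / (9! * 10!) = 92378.

92378


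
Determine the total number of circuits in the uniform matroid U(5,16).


In U(5,16), circuits are the (6)-element subsets.
Any set of 6 elements is dependent, and removing any one element gives
an independent set of size 5, so it is a minimal dependent set.
Number of circuits = (16 choose 6) = 8008.

8008


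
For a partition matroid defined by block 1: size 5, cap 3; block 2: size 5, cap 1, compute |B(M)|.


A basis picks exactly ci elements from block i.
Number of bases = product of C(|Si|, ci).
= C(5,3) * C(5,1)
= 10 * 5
= 50.

50


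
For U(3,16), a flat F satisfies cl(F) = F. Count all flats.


Flats of U(3,16): every subset of size < 3 is a flat, plus E itself.
Count = C(16,0) + C(16,1) + C(16,2) + 1
     = 1 + 16 + 120 + 1
     = 138.

138


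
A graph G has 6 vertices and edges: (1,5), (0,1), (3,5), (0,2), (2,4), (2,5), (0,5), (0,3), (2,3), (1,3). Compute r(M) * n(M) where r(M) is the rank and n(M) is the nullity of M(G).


r(M) = |V| - c = 6 - 1 = 5.
nullity = |E| - r(M) = 10 - 5 = 5.
Product = 5 * 5 = 25.

25


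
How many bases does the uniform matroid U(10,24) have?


Bases of U(10,24) are all 10-element subsets of the 24-element ground set.
Number of bases = C(24,10).
C(24,10) = 1961256.

1961256


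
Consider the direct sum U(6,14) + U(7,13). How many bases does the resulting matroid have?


Bases of a direct sum M1 + M2: |B| = |B(M1)| * |B(M2)|.
|B(U(6,14))| = C(14,6) = 3003.
|B(U(7,13))| = C(13,7) = 1716.
Total bases = 3003 * 1716 = 5153148.

5153148


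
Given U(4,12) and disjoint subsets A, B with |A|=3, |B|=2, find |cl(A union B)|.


|A union B| = 3 + 2 = 5 (disjoint).
In U(4,12), cl(S) = S if |S| < 4, else cl(S) = E.
Since 5 >= 4, cl(A union B) = E.
|cl(A union B)| = 12.

12


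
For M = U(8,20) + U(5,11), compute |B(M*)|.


(M1+M2)* = M1* + M2*.
M1* = U(12,20), bases: C(20,12) = 125970.
M2* = U(6,11), bases: C(11,6) = 462.
|B(M*)| = 125970 * 462 = 58198140.

58198140


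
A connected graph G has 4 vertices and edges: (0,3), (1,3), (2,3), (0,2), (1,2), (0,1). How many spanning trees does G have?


By Kirchhoff's matrix tree theorem, the number of spanning trees equals
the determinant of any cofactor of the Laplacian matrix L.
G has 4 vertices and 6 edges.
Computing the (3 x 3) cofactor determinant gives 16.

16


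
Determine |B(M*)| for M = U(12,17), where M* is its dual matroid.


The dual of U(r,n) is U(n-r, n) = U(5,17).
Bases of U(5,17) are all (5)-element subsets.
|B(M*)| = (17 choose 5) = 6188.

6188


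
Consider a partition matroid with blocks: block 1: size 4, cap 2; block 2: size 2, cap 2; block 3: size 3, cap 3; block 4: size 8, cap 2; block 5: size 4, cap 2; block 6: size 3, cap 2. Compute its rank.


Rank of a partition matroid = sum of min(|Si|, ci) for each block.
= min(4,2) + min(2,2) + min(3,3) + min(8,2) + min(4,2) + min(3,2)
= 2 + 2 + 3 + 2 + 2 + 2
= 13.

13


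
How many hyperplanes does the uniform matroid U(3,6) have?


Hyperplanes of U(3,6) are flats of rank 2.
In a uniform matroid, these are exactly the (2)-element subsets.
Count = C(6,2) = (6 * 5) / (1 * 2) = 15.

15


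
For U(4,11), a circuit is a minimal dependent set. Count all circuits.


In U(4,11), circuits are the (5)-element subsets.
Any set of 5 elements is dependent, and removing any one element gives
an independent set of size 4, so it is a minimal dependent set.
Number of circuits = C(11,5) = 462.

462


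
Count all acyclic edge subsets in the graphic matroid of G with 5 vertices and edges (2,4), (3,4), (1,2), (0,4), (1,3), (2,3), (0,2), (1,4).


An independent set in a graphic matroid is an acyclic edge subset.
G has 5 vertices and 8 edges.
Enumerate all 2^8 = 256 subsets, checking for acyclicity.
Total independent sets = 128.

128


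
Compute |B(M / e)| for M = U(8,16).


Contracting e from U(8,16) gives U(7,15).
Bases of U(7,15) = C(15,7) = 15! / (7! * 8!) = 6435.

6435


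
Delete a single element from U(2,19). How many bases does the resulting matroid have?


Deleting e from U(2,19) gives U(2,18) since n > r.
Bases of U(2,18) = (18 choose 2) = 153.

153


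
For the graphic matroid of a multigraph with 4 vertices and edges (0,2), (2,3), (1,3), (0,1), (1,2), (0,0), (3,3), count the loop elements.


In a graphic matroid, a loop is a self-loop edge (u,u) with rank 0.
Examining all 7 edges for self-loops...
Self-loops found: (0,0), (3,3)
Number of loops = 2.

2


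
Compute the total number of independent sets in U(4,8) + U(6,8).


For a direct sum, |I(M1+M2)| = |I(M1)| * |I(M2)|.
|I(U(4,8))| = sum C(8,k) for k=0..4 = 163.
|I(U(6,8))| = sum C(8,k) for k=0..6 = 247.
Total = 163 * 247 = 40261.

40261


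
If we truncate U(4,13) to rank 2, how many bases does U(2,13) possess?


Truncating U(4,13) to rank 2 gives U(2,13).
Bases of U(2,13) are all 2-element subsets of 13 elements.
Number of bases = C(13,2) = (13 * 12) / (1 * 2) = 78.

78


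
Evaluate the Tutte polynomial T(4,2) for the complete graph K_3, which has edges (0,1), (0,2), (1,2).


T(K_3; x,y) = x^2 + x + y.
T(4,2) = 16 + 4 + 2 = 22.

22


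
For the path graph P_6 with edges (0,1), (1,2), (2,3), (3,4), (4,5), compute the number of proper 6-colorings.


P(P_6, k) = k * (k-1)^(5).
P(6) = 6 * 5^5 = 6 * 3125 = 18750.

18750


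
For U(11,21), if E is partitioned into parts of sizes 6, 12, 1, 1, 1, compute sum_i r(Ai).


r(Ai) = min(|Ai|, 11) for each part.
Sum = min(6,11) + min(12,11) + min(1,11) + min(1,11) + min(1,11)
    = 6 + 11 + 1 + 1 + 1
    = 20.

20


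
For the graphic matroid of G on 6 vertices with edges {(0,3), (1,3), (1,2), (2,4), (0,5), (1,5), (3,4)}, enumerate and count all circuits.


A circuit in a graphic matroid = edge set of a simple cycle.
G has 6 vertices and 7 edges.
Enumerating all minimal edge subsets forming cycles...
Total circuits found: 3.

3


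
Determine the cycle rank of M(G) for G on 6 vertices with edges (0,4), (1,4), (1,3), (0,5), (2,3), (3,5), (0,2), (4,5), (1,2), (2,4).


Cycle rank (nullity) = |E| - r(M) = |E| - (|V| - c).
|E| = 10, |V| = 6, c = 1.
Nullity = 10 - (6 - 1) = 10 - 5 = 5.

5


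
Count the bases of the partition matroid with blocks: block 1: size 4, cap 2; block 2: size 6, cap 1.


A basis picks exactly ci elements from block i.
Number of bases = product of C(|Si|, ci).
= C(4,2) * C(6,1)
= 6 * 6
= 36.

36


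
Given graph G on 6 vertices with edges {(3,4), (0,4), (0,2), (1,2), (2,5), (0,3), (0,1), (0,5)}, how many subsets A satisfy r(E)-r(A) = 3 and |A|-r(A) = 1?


R(x,y) = sum over A in 2^E of x^(r(E)-r(A)) * y^(|A|-r(A)).
G has 6 vertices, 8 edges. r(E) = 5.
Enumerate all 2^8 = 256 subsets.
Count subsets with r(E)-r(A)=3 and |A|-r(A)=1: 3.

3


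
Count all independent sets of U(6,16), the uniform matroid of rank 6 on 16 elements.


Independent sets of U(6,16) are all subsets of size <= 6.
Count = C(16,0) + C(16,1) + C(16,2) + C(16,3) + C(16,4) + C(16,5) + C(16,6)
     = 1 + 16 + 120 + 560 + 1820 + 4368 + 8008
     = 14893.

14893


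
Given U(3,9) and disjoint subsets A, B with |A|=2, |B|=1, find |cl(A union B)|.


|A union B| = 2 + 1 = 3 (disjoint).
In U(3,9), cl(S) = S if |S| < 3, else cl(S) = E.
Since 3 >= 3, cl(A union B) = E.
|cl(A union B)| = 9.

9


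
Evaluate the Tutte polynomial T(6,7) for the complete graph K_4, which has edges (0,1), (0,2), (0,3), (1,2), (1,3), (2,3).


T(K_4; x,y) = x^3 + 3x^2 + 4xy + 2x + y^3 + 3y^2 + 2y.
Substituting x=6, y=7:
= 216 + 108 + 168 + 12 + 343 + 147 + 14
= 1008.

1008


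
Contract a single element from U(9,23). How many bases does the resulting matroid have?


Contracting e from U(9,23) gives U(8,22).
Bases of U(8,22) = C(22,8) = 22! / (8! * 14!) = 319770.

319770


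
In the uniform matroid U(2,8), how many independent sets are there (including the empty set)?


Independent sets of U(2,8) are all subsets of size <= 2.
Count = (8 choose 0) + (8 choose 1) + (8 choose 2)
     = 1 + 8 + 28
     = 37.

37


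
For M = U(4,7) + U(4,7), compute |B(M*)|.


(M1+M2)* = M1* + M2*.
M1* = U(3,7), bases: C(7,3) = 35.
M2* = U(3,7), bases: C(7,3) = 35.
|B(M*)| = 35 * 35 = 1225.

1225


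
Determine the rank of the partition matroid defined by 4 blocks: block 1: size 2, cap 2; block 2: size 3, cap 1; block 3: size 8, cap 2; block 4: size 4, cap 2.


Rank of a partition matroid = sum of min(|Si|, ci) for each block.
= min(2,2) + min(3,1) + min(8,2) + min(4,2)
= 2 + 1 + 2 + 2
= 7.

7


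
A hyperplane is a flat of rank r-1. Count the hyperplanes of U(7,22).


Hyperplanes of U(7,22) are flats of rank 6.
In a uniform matroid, these are exactly the (6)-element subsets.
Count = (22 choose 6) = 74613.

74613


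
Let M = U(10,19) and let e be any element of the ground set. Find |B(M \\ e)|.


Deleting e from U(10,19) gives U(10,18) since n > r.
Bases of U(10,18) = C(18,10) = 18! / (10! * 8!) = 43758.

43758


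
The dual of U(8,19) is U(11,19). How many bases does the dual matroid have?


The dual of U(r,n) is U(n-r, n) = U(11,19).
Bases of U(11,19) are all (11)-element subsets.
|B(M*)| = (19 choose 11) = 75582.

75582


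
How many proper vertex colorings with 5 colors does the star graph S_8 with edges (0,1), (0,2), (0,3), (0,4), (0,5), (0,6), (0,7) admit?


P(tree, k) = k * (k-1)^(7) for any tree on 8 vertices.
P(5) = 5 * 4^7 = 5 * 16384 = 81920.

81920


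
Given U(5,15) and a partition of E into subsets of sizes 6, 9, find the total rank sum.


r(Ai) = min(|Ai|, 5) for each part.
Sum = min(6,5) + min(9,5)
    = 5 + 5
    = 10.

10


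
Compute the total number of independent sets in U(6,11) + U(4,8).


For a direct sum, |I(M1+M2)| = |I(M1)| * |I(M2)|.
|I(U(6,11))| = sum C(11,k) for k=0..6 = 1486.
|I(U(4,8))| = sum C(8,k) for k=0..4 = 163.
Total = 1486 * 163 = 242218.

242218


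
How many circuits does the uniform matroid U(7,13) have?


In U(7,13), circuits are the (8)-element subsets.
Any set of 8 elements is dependent, and removing any one element gives
an independent set of size 7, so it is a minimal dependent set.
Number of circuits = C(13,8) = 1287.

1287


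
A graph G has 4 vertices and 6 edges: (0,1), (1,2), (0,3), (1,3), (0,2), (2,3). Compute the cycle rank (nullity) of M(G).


Cycle rank (nullity) = |E| - r(M) = |E| - (|V| - c).
|E| = 6, |V| = 4, c = 1.
Nullity = 6 - (4 - 1) = 6 - 3 = 3.

3


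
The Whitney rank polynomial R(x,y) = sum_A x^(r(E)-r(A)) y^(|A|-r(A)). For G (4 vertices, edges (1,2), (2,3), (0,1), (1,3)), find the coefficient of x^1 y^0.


R(x,y) = sum over A in 2^E of x^(r(E)-r(A)) * y^(|A|-r(A)).
G has 4 vertices, 4 edges. r(E) = 3.
Enumerate all 2^4 = 16 subsets.
Count subsets with r(E)-r(A)=1 and |A|-r(A)=0: 6.

6


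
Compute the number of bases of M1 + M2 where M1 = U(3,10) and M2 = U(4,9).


Bases of a direct sum M1 + M2: |B| = |B(M1)| * |B(M2)|.
|B(U(3,10))| = C(10,3) = 120.
|B(U(4,9))| = C(9,4) = 126.
Total bases = 120 * 126 = 15120.

15120


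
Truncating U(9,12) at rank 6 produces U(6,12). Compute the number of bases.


Truncating U(9,12) to rank 6 gives U(6,12).
Bases of U(6,12) are all 6-element subsets of 12 elements.
Number of bases = C(12,6) = 924.

924


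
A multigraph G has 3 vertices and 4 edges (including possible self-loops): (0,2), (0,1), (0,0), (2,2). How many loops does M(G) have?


In a graphic matroid, a loop is a self-loop edge (u,u) with rank 0.
Examining all 4 edges for self-loops...
Self-loops found: (0,0), (2,2)
Number of loops = 2.

2


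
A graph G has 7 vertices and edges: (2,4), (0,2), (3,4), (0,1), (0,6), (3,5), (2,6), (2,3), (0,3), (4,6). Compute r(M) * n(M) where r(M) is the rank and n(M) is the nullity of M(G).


r(M) = |V| - c = 7 - 1 = 6.
nullity = |E| - r(M) = 10 - 6 = 4.
Product = 6 * 4 = 24.

24


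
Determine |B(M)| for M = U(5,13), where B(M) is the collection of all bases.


Bases of U(5,13) are all 5-element subsets of the 13-element ground set.
Number of bases = C(13,5).
C(13,5) = 1287.

1287


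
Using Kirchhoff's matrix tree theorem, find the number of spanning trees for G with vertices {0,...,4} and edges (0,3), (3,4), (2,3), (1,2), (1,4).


By Kirchhoff's matrix tree theorem, the number of spanning trees equals
the determinant of any cofactor of the Laplacian matrix L.
G has 5 vertices and 5 edges.
Computing the (4 x 4) cofactor determinant gives 4.

4


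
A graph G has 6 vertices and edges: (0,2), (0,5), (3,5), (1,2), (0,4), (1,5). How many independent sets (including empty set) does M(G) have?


An independent set in a graphic matroid is an acyclic edge subset.
G has 6 vertices and 6 edges.
Enumerate all 2^6 = 64 subsets, checking for acyclicity.
Total independent sets = 60.

60


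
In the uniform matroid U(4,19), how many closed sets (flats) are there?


Flats of U(4,19): every subset of size < 4 is a flat, plus E itself.
Count = C(19,0) + C(19,1) + C(19,2) + C(19,3) + 1
     = 1 + 19 + 171 + 969 + 1
     = 1161.

1161


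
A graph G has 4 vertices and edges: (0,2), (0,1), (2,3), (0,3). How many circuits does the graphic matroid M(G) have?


A circuit in a graphic matroid = edge set of a simple cycle.
G has 4 vertices and 4 edges.
Enumerating all minimal edge subsets forming cycles...
Total circuits found: 1.

1


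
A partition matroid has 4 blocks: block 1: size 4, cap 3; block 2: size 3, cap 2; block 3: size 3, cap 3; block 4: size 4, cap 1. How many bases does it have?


A basis picks exactly ci elements from block i.
Number of bases = product of C(|Si|, ci).
= C(4,3) * C(3,2) * C(3,3) * C(4,1)
= 4 * 3 * 1 * 4
= 48.

48


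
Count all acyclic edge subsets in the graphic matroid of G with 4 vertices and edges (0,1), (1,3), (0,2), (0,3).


An independent set in a graphic matroid is an acyclic edge subset.
G has 4 vertices and 4 edges.
Enumerate all 2^4 = 16 subsets, checking for acyclicity.
Total independent sets = 14.

14


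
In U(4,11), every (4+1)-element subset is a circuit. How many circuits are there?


In U(4,11), circuits are the (5)-element subsets.
Any set of 5 elements is dependent, and removing any one element gives
an independent set of size 4, so it is a minimal dependent set.
Number of circuits = C(11,5) = 462.

462


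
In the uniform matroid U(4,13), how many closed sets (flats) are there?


Flats of U(4,13): every subset of size < 4 is a flat, plus E itself.
Count = (13 choose 0) + (13 choose 1) + (13 choose 2) + (13 choose 3) + 1
     = 1 + 13 + 78 + 286 + 1
     = 379.

379


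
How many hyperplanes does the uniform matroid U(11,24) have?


Hyperplanes of U(11,24) are flats of rank 10.
In a uniform matroid, these are exactly the (10)-element subsets.
Count = C(24,10) = 24! / (10! * 14!) = 1961256.

1961256


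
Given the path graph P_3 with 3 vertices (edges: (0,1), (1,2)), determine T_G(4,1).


A path on 3 vertices is a tree with 2 edges.
T(x,y) = x^(2) for any tree.
T(4,1) = 4^2 = 16.

16


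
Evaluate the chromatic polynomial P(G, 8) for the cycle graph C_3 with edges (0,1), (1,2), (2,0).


P(C_3, k) = (k-1)^3 + (-1)^3*(k-1).
P(8) = (7)^3 - 7
= 343 - 7 = 336.

336


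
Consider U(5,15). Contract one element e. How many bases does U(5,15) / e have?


Contracting e from U(5,15) gives U(4,14).
Bases of U(4,14) = C(14,4) = (14 * 13 * 12 * 11) / (1 * 2 * 3 * 4) = 1001.

1001


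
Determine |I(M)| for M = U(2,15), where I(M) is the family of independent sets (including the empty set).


Independent sets of U(2,15) are all subsets of size <= 2.
Count = C(15,0) + C(15,1) + C(15,2)
     = 1 + 15 + 105
     = 121.

121


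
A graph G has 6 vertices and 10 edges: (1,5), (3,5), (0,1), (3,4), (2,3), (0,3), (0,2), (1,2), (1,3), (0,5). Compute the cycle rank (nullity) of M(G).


Cycle rank (nullity) = |E| - r(M) = |E| - (|V| - c).
|E| = 10, |V| = 6, c = 1.
Nullity = 10 - (6 - 1) = 10 - 5 = 5.

5


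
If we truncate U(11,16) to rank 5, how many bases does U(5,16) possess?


Truncating U(11,16) to rank 5 gives U(5,16).
Bases of U(5,16) are all 5-element subsets of 16 elements.
Number of bases = C(16,5) = 16! / (5! * 11!) = 4368.

4368


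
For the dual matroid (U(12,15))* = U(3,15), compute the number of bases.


The dual of U(r,n) is U(n-r, n) = U(3,15).
Bases of U(3,15) are all (3)-element subsets.
|B(M*)| = C(15,3) = (15 * 14 * 13) / (1 * 2 * 3) = 455.

455


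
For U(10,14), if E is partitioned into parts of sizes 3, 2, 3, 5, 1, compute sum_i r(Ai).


r(Ai) = min(|Ai|, 10) for each part.
Sum = min(3,10) + min(2,10) + min(3,10) + min(5,10) + min(1,10)
    = 3 + 2 + 3 + 5 + 1
    = 14.

14


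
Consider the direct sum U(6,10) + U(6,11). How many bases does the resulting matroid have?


Bases of a direct sum M1 + M2: |B| = |B(M1)| * |B(M2)|.
|B(U(6,10))| = C(10,6) = 210.
|B(U(6,11))| = C(11,6) = 462.
Total bases = 210 * 462 = 97020.

97020


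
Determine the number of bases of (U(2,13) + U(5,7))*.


(M1+M2)* = M1* + M2*.
M1* = U(11,13), bases: C(13,11) = 78.
M2* = U(2,7), bases: C(7,2) = 21.
|B(M*)| = 78 * 21 = 1638.

1638


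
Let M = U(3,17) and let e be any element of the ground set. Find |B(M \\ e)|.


Deleting e from U(3,17) gives U(3,16) since n > r.
Bases of U(3,16) = (16 choose 3) = 560.

560


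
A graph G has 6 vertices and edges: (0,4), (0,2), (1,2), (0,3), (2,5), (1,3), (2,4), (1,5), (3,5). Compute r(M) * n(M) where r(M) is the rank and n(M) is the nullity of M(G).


r(M) = |V| - c = 6 - 1 = 5.
nullity = |E| - r(M) = 9 - 5 = 4.
Product = 5 * 4 = 20.

20


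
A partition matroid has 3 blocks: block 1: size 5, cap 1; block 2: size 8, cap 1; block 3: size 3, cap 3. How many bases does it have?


A basis picks exactly ci elements from block i.
Number of bases = product of C(|Si|, ci).
= C(5,1) * C(8,1) * C(3,3)
= 5 * 8 * 1
= 40.

40


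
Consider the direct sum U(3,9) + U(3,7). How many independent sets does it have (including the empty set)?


For a direct sum, |I(M1+M2)| = |I(M1)| * |I(M2)|.
|I(U(3,9))| = sum C(9,k) for k=0..3 = 130.
|I(U(3,7))| = sum C(7,k) for k=0..3 = 64.
Total = 130 * 64 = 8320.

8320


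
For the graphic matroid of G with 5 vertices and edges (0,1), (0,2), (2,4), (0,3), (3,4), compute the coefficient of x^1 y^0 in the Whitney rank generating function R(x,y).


R(x,y) = sum over A in 2^E of x^(r(E)-r(A)) * y^(|A|-r(A)).
G has 5 vertices, 5 edges. r(E) = 4.
Enumerate all 2^5 = 32 subsets.
Count subsets with r(E)-r(A)=1 and |A|-r(A)=0: 10.

10


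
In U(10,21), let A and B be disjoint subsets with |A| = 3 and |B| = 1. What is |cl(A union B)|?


|A union B| = 3 + 1 = 4 (disjoint).
In U(10,21), cl(S) = S if |S| < 10, else cl(S) = E.
Since 4 < 10, cl(A union B) = A union B.
|cl(A union B)| = 4.

4


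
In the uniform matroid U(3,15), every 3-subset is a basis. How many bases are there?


Bases of U(3,15) are all 3-element subsets of the 15-element ground set.
Number of bases = C(15,3).
(15 choose 3) = 455.

455


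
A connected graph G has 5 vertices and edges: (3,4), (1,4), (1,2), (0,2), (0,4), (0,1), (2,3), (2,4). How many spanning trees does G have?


By Kirchhoff's matrix tree theorem, the number of spanning trees equals
the determinant of any cofactor of the Laplacian matrix L.
G has 5 vertices and 8 edges.
Computing the (4 x 4) cofactor determinant gives 40.

40


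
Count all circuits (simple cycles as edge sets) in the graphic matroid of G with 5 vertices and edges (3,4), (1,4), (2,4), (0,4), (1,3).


A circuit in a graphic matroid = edge set of a simple cycle.
G has 5 vertices and 5 edges.
Enumerating all minimal edge subsets forming cycles...
Total circuits found: 1.

1


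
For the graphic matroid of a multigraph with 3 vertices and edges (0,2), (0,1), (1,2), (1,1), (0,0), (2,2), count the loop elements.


In a graphic matroid, a loop is a self-loop edge (u,u) with rank 0.
Examining all 6 edges for self-loops...
Self-loops found: (1,1), (0,0), (2,2)
Number of loops = 3.

3


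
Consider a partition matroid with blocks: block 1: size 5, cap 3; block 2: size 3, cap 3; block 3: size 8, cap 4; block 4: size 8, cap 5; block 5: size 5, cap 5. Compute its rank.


Rank of a partition matroid = sum of min(|Si|, ci) for each block.
= min(5,3) + min(3,3) + min(8,4) + min(8,5) + min(5,5)
= 3 + 3 + 4 + 5 + 5
= 20.

20


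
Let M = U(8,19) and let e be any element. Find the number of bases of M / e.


Contracting e from U(8,19) gives U(7,18).
Bases of U(7,18) = C(18,7) = 18! / (7! * 11!) = 31824.

31824


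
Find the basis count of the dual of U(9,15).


The dual of U(r,n) is U(n-r, n) = U(6,15).
Bases of U(6,15) are all (6)-element subsets.
|B(M*)| = C(15,6) = 15! / (6! * 9!) = 5005.

5005


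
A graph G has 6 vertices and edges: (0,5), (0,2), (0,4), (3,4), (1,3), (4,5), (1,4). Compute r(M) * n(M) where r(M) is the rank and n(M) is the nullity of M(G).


r(M) = |V| - c = 6 - 1 = 5.
nullity = |E| - r(M) = 7 - 5 = 2.
Product = 5 * 2 = 10.

10


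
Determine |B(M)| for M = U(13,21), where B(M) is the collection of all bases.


Bases of U(13,21) are all 13-element subsets of the 21-element ground set.
Number of bases = C(21,13).
(21 choose 13) = 203490.

203490


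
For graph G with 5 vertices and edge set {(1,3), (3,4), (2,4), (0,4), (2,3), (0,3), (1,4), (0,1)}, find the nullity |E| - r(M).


Cycle rank (nullity) = |E| - r(M) = |E| - (|V| - c).
|E| = 8, |V| = 5, c = 1.
Nullity = 8 - (5 - 1) = 8 - 4 = 4.

4


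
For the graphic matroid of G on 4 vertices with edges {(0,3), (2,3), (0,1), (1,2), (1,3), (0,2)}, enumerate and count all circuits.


A circuit in a graphic matroid = edge set of a simple cycle.
G has 4 vertices and 6 edges.
Enumerating all minimal edge subsets forming cycles...
Total circuits found: 7.

7


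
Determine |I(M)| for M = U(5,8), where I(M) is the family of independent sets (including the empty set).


Independent sets of U(5,8) are all subsets of size <= 5.
Count = C(8,0) + C(8,1) + C(8,2) + C(8,3) + C(8,4) + C(8,5)
     = 1 + 8 + 28 + 56 + 70 + 56
     = 219.

219


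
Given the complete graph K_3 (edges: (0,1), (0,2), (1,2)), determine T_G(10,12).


T(K_3; x,y) = x^2 + x + y.
T(10,12) = 100 + 10 + 12 = 122.

122


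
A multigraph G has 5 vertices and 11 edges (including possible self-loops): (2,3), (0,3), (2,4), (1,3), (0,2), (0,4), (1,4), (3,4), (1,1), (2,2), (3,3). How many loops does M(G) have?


In a graphic matroid, a loop is a self-loop edge (u,u) with rank 0.
Examining all 11 edges for self-loops...
Self-loops found: (1,1), (2,2), (3,3)
Number of loops = 3.

3


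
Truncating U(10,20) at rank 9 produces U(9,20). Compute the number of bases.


Truncating U(10,20) to rank 9 gives U(9,20).
Bases of U(9,20) are all 9-element subsets of 20 elements.
Number of bases = C(20,9) = 20! / (9! * 11!) = 167960.

167960


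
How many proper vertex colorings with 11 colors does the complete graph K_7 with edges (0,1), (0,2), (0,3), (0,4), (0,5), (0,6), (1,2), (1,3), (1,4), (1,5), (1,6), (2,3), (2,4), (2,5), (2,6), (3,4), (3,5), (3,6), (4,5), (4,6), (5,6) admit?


P(K_7, k) = k(k-1)(k-2)...(k-6).
P(11) = (11) * (10) * (9) * (8) * (7) * (6) * (5) = 1663200.

1663200


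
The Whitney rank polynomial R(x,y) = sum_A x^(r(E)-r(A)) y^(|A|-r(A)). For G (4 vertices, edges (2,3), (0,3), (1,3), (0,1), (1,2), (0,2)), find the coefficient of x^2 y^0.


R(x,y) = sum over A in 2^E of x^(r(E)-r(A)) * y^(|A|-r(A)).
G has 4 vertices, 6 edges. r(E) = 3.
Enumerate all 2^6 = 64 subsets.
Count subsets with r(E)-r(A)=2 and |A|-r(A)=0: 6.

6


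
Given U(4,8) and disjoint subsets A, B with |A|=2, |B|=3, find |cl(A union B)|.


|A union B| = 2 + 3 = 5 (disjoint).
In U(4,8), cl(S) = S if |S| < 4, else cl(S) = E.
Since 5 >= 4, cl(A union B) = E.
|cl(A union B)| = 8.

8


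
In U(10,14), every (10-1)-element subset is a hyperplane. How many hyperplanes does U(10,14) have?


Hyperplanes of U(10,14) are flats of rank 9.
In a uniform matroid, these are exactly the (9)-element subsets.
Count = (14 choose 9) = 2002.

2002


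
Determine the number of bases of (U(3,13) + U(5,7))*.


(M1+M2)* = M1* + M2*.
M1* = U(10,13), bases: C(13,10) = 286.
M2* = U(2,7), bases: C(7,2) = 21.
|B(M*)| = 286 * 21 = 6006.

6006


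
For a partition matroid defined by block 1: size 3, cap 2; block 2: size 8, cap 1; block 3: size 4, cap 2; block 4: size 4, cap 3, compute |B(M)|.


A basis picks exactly ci elements from block i.
Number of bases = product of C(|Si|, ci).
= C(3,2) * C(8,1) * C(4,2) * C(4,3)
= 3 * 8 * 6 * 4
= 576.

576


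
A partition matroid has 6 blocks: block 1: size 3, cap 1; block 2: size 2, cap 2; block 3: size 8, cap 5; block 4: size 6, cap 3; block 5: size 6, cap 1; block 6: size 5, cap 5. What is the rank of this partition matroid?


Rank of a partition matroid = sum of min(|Si|, ci) for each block.
= min(3,1) + min(2,2) + min(8,5) + min(6,3) + min(6,1) + min(5,5)
= 1 + 2 + 5 + 3 + 1 + 5
= 17.

17


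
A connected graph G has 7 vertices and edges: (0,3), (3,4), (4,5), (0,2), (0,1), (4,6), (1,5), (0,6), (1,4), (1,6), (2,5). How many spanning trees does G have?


By Kirchhoff's matrix tree theorem, the number of spanning trees equals
the determinant of any cofactor of the Laplacian matrix L.
G has 7 vertices and 11 edges.
Computing the (6 x 6) cofactor determinant gives 181.

181


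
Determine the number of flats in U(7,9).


Flats of U(7,9): every subset of size < 7 is a flat, plus E itself.
Count = (9 choose 0) + (9 choose 1) + (9 choose 2) + (9 choose 3) + (9 choose 4) + (9 choose 5) + (9 choose 6) + 1
     = 1 + 9 + 36 + 84 + 126 + 126 + 84 + 1
     = 467.

467


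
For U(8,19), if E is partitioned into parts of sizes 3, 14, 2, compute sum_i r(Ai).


r(Ai) = min(|Ai|, 8) for each part.
Sum = min(3,8) + min(14,8) + min(2,8)
    = 3 + 8 + 2
    = 13.

13


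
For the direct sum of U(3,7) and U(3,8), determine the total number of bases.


Bases of a direct sum M1 + M2: |B| = |B(M1)| * |B(M2)|.
|B(U(3,7))| = C(7,3) = 35.
|B(U(3,8))| = C(8,3) = 56.
Total bases = 35 * 56 = 1960.

1960


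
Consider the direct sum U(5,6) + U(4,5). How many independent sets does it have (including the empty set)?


For a direct sum, |I(M1+M2)| = |I(M1)| * |I(M2)|.
|I(U(5,6))| = sum C(6,k) for k=0..5 = 63.
|I(U(4,5))| = sum C(5,k) for k=0..4 = 31.
Total = 63 * 31 = 1953.

1953


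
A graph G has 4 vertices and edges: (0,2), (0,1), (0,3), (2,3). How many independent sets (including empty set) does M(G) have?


An independent set in a graphic matroid is an acyclic edge subset.
G has 4 vertices and 4 edges.
Enumerate all 2^4 = 16 subsets, checking for acyclicity.
Total independent sets = 14.

14


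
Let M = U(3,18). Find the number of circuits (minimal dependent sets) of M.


In U(3,18), circuits are the (4)-element subsets.
Any set of 4 elements is dependent, and removing any one element gives
an independent set of size 3, so it is a minimal dependent set.
Number of circuits = C(18,4) = (18 * 17 * 16 * 15) / (1 * 2 * 3 * 4) = 3060.

3060


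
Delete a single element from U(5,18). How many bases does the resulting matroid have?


Deleting e from U(5,18) gives U(5,17) since n > r.
Bases of U(5,17) = C(17,5) = 6188.

6188


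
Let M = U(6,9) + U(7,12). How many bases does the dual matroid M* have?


(M1+M2)* = M1* + M2*.
M1* = U(3,9), bases: C(9,3) = 84.
M2* = U(5,12), bases: C(12,5) = 792.
|B(M*)| = 84 * 792 = 66528.

66528


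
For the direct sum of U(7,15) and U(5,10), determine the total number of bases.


Bases of a direct sum M1 + M2: |B| = |B(M1)| * |B(M2)|.
|B(U(7,15))| = C(15,7) = 6435.
|B(U(5,10))| = C(10,5) = 252.
Total bases = 6435 * 252 = 1621620.

1621620


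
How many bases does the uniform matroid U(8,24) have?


Bases of U(8,24) are all 8-element subsets of the 24-element ground set.
Number of bases = C(24,8).
C(24,8) = 24! / (8! * 16!) = 735471.

735471


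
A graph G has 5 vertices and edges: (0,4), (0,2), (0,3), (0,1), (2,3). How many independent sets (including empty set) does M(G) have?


An independent set in a graphic matroid is an acyclic edge subset.
G has 5 vertices and 5 edges.
Enumerate all 2^5 = 32 subsets, checking for acyclicity.
Total independent sets = 28.

28


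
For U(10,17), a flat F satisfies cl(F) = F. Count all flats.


Flats of U(10,17): every subset of size < 10 is a flat, plus E itself.
Count = C(17,0) + C(17,1) + C(17,2) + C(17,3) + C(17,4) + C(17,5) + C(17,6) + C(17,7) + C(17,8) + C(17,9) + 1
     = 1 + 17 + 136 + 680 + 2380 + 6188 + 12376 + 19448 + 24310 + 24310 + 1
     = 89847.

89847


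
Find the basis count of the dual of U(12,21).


The dual of U(r,n) is U(n-r, n) = U(9,21).
Bases of U(9,21) are all (9)-element subsets.
|B(M*)| = C(21,9) = 293930.

293930


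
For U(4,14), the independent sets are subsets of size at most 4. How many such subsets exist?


Independent sets of U(4,14) are all subsets of size <= 4.
Count = (14 choose 0) + (14 choose 1) + (14 choose 2) + (14 choose 3) + (14 choose 4)
     = 1 + 14 + 91 + 364 + 1001
     = 1471.

1471


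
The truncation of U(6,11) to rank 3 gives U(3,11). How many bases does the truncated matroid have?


Truncating U(6,11) to rank 3 gives U(3,11).
Bases of U(3,11) are all 3-element subsets of 11 elements.
Number of bases = C(11,3) = 11! / (3! * 8!) = 165.

165


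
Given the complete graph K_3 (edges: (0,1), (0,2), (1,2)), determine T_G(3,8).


T(K_3; x,y) = x^2 + x + y.
T(3,8) = 9 + 3 + 8 = 20.

20


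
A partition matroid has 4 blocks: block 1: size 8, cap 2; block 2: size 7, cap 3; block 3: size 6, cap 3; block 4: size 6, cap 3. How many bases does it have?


A basis picks exactly ci elements from block i.
Number of bases = product of C(|Si|, ci).
= C(8,2) * C(7,3) * C(6,3) * C(6,3)
= 28 * 35 * 20 * 20
= 392000.

392000


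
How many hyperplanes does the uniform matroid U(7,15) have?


Hyperplanes of U(7,15) are flats of rank 6.
In a uniform matroid, these are exactly the (6)-element subsets.
Count = C(15,6) = 5005.

5005


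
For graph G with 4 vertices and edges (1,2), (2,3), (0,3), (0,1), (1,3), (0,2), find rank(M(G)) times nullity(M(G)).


r(M) = |V| - c = 4 - 1 = 3.
nullity = |E| - r(M) = 6 - 3 = 3.
Product = 3 * 3 = 9.

9


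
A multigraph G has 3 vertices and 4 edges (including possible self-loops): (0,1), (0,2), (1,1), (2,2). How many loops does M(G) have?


In a graphic matroid, a loop is a self-loop edge (u,u) with rank 0.
Examining all 4 edges for self-loops...
Self-loops found: (1,1), (2,2)
Number of loops = 2.

2


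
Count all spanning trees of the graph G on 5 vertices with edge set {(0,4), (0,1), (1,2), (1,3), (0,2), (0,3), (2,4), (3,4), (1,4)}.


By Kirchhoff's matrix tree theorem, the number of spanning trees equals
the determinant of any cofactor of the Laplacian matrix L.
G has 5 vertices and 9 edges.
Computing the (4 x 4) cofactor determinant gives 75.

75


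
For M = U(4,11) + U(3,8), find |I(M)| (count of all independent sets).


For a direct sum, |I(M1+M2)| = |I(M1)| * |I(M2)|.
|I(U(4,11))| = sum C(11,k) for k=0..4 = 562.
|I(U(3,8))| = sum C(8,k) for k=0..3 = 93.
Total = 562 * 93 = 52266.

52266
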